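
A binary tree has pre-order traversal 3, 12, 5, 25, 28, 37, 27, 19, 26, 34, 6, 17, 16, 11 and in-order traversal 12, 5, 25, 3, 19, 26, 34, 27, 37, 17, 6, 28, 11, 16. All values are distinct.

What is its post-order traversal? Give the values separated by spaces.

25 5 12 34 26 19 27 17 6 37 11 16 28 3

The first element of pre-order is the root; it splits in-order into left and right subtrees.
Root 3: left subtree has 3 nodes {12, 5, 25}, right has 10 {19, 26, 34, 27, 37, 17, 6, 28, 11, 16}.
  Root 12: left subtree has 0 nodes { }, right has 2 {5, 25}.
    Root 5: left subtree has 0 nodes { }, right has 1 {25}.
  Root 28: left subtree has 7 nodes {19, 26, 34, 27, 37, 17, 6}, right has 2 {11, 16}.
    Root 37: left subtree has 4 nodes {19, 26, 34, 27}, right has 2 {17, 6}.
      Root 27: left subtree has 3 nodes {19, 26, 34}, right has 0 { }.
        Root 19: left subtree has 0 nodes { }, right has 2 {26, 34}.
          Root 26: left subtree has 0 nodes { }, right has 1 {34}.
      Root 6: left subtree has 1 node {17}, right has 0 { }.
    Root 16: left subtree has 1 node {11}, right has 0 { }.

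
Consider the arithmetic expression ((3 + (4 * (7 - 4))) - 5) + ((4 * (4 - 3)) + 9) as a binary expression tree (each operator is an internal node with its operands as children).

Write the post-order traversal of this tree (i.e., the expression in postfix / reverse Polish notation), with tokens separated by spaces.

Post-order on an expression tree gives postfix notation: for each operator, emit left operand, right operand, then the operator.

3 4 7 4 - * + 5 - 4 4 3 - * 9 + +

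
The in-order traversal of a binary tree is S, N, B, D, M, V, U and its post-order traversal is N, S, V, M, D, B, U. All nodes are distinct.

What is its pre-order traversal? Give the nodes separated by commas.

U, B, S, N, D, M, V

The last element of post-order is the root; it splits in-order into left and right subtrees.
Root U: left subtree has 6 nodes {S, N, B, D, M, V}, right has 0 { }.
  Root B: left subtree has 2 nodes {S, N}, right has 3 {D, M, V}.
    Root S: left subtree has 0 nodes { }, right has 1 {N}.
    Root D: left subtree has 0 nodes { }, right has 2 {M, V}.
      Root M: left subtree has 0 nodes { }, right has 1 {V}.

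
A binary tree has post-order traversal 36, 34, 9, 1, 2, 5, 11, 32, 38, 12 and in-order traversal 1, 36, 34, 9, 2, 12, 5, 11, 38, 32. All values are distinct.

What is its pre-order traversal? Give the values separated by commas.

The last element of post-order is the root; it splits in-order into left and right subtrees.
Root 12: left subtree has 5 nodes {1, 36, 34, 9, 2}, right has 4 {5, 11, 38, 32}.
  Root 2: left subtree has 4 nodes {1, 36, 34, 9}, right has 0 { }.
    Root 1: left subtree has 0 nodes { }, right has 3 {36, 34, 9}.
      Root 9: left subtree has 2 nodes {36, 34}, right has 0 { }.
        Root 34: left subtree has 1 node {36}, right has 0 { }.
  Root 38: left subtree has 2 nodes {5, 11}, right has 1 {32}.
    Root 11: left subtree has 1 node {5}, right has 0 { }.

12, 2, 1, 9, 34, 36, 38, 11, 5, 32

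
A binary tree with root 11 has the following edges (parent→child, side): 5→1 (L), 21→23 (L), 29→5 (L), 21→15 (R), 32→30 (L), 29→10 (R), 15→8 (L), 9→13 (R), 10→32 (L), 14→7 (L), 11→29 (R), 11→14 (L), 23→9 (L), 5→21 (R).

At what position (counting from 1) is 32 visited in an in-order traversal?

In-order visits the left subtree, then the node, then the right subtree.
At 11: go left to 14.
  At 14: go left to 7.
    7 is a leaf — visit 7.
  Visit 14.
  At 14: no right child.
Visit 11.
At 11: go right to 29.
  At 29: go left to 5.
    At 5: go left to 1.
      1 is a leaf — visit 1.
    Visit 5.
    At 5: go right to 21.
      At 21: go left to 23.
        At 23: go left to 9.
          At 9: no left child.
          Visit 9.
          At 9: go right to 13.
            13 is a leaf — visit 13.
        Visit 23.
        At 23: no right child.
      Visit 21.
      At 21: go right to 15.
        At 15: go left to 8.
          8 is a leaf — visit 8.
        Visit 15.
        At 15: no right child.
  Visit 29.
  At 29: go right to 10.
    At 10: go left to 32.
      At 32: go left to 30.
        30 is a leaf — visit 30.
      Visit 32.
      At 32: no right child.
    Visit 10.
    At 10: no right child.
Full in-order sequence: 7, 14, 11, 1, 5, 9, 13, 23, 21, 8, 15, 29, 30, 32, 10.

14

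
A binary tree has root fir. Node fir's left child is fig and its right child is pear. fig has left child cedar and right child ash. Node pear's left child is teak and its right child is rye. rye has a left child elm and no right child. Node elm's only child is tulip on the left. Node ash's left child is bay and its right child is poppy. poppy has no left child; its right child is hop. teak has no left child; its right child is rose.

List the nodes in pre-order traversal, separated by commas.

Pre-order visits the node, then its left subtree, then its right subtree.
Visit fir.
At fir: go left to fig.
  Visit fig.
  At fig: go left to cedar.
    cedar is a leaf — visit cedar.
  At fig: go right to ash.
    Visit ash.
    At ash: go left to bay.
      bay is a leaf — visit bay.
    At ash: go right to poppy.
      Visit poppy.
      At poppy: no left child.
      At poppy: go right to hop.
        hop is a leaf — visit hop.
At fir: go right to pear.
  Visit pear.
  At pear: go left to teak.
    Visit teak.
    At teak: no left child.
    At teak: go right to rose.
      rose is a leaf — visit rose.
  At pear: go right to rye.
    Visit rye.
    At rye: go left to elm.
      Visit elm.
      At elm: go left to tulip.
        tulip is a leaf — visit tulip.
      At elm: no right child.
    At rye: no right child.

fir, fig, cedar, ash, bay, poppy, hop, pear, teak, rose, rye, elm, tulip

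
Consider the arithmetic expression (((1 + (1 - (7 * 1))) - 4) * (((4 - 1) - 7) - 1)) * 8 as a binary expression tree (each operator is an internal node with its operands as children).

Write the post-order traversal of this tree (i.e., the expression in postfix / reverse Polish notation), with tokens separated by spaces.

Post-order on an expression tree gives postfix notation: for each operator, emit left operand, right operand, then the operator.

1 1 7 1 * - + 4 - 4 1 - 7 - 1 - * 8 *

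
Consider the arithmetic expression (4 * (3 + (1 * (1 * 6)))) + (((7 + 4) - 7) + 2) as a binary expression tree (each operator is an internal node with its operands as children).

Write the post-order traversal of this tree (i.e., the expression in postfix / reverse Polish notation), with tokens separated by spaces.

Post-order on an expression tree gives postfix notation: for each operator, emit left operand, right operand, then the operator.

4 3 1 1 6 * * + * 7 4 + 7 - 2 + +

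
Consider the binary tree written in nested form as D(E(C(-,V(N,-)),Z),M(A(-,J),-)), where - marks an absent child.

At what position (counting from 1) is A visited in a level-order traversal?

Level-order visits nodes level by level from the root, left to right within each level.
Level 0: D
Level 1: E, M
Level 2: C, Z, A
Level 3: V, J
Level 4: N
Full level-order sequence: D, E, M, C, Z, A, V, J, N.

6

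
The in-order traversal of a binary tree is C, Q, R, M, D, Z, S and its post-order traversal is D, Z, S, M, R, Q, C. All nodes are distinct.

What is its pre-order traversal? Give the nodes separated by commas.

The last element of post-order is the root; it splits in-order into left and right subtrees.
Root C: left subtree has 0 nodes { }, right has 6 {Q, R, M, D, Z, S}.
  Root Q: left subtree has 0 nodes { }, right has 5 {R, M, D, Z, S}.
    Root R: left subtree has 0 nodes { }, right has 4 {M, D, Z, S}.
      Root M: left subtree has 0 nodes { }, right has 3 {D, Z, S}.
        Root S: left subtree has 2 nodes {D, Z}, right has 0 { }.
          Root Z: left subtree has 1 node {D}, right has 0 { }.

C, Q, R, M, S, Z, D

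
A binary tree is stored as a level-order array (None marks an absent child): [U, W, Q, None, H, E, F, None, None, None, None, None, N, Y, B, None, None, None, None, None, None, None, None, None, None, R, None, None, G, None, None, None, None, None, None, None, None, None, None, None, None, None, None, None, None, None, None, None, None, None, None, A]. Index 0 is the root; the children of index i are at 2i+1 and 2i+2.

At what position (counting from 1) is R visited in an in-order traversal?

6

In-order visits the left subtree, then the node, then the right subtree.
At U: go left to W.
  At W: no left child.
  Visit W.
  At W: go right to H.
    H is a leaf — visit H.
Visit U.
At U: go right to Q.
  At Q: go left to E.
    At E: no left child.
    Visit E.
    At E: go right to N.
      At N: go left to R.
        At R: go left to A.
          A is a leaf — visit A.
        Visit R.
        At R: no right child.
      Visit N.
      At N: no right child.
  Visit Q.
  At Q: go right to F.
    At F: go left to Y.
      At Y: no left child.
      Visit Y.
      At Y: go right to G.
        G is a leaf — visit G.
    Visit F.
    At F: go right to B.
      B is a leaf — visit B.
Full in-order sequence: W, H, U, E, A, R, N, Q, Y, G, F, B.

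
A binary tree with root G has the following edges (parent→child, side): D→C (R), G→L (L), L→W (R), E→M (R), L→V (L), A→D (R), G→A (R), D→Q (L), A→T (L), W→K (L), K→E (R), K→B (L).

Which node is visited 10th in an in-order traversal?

In-order visits the left subtree, then the node, then the right subtree.
At G: go left to L.
  At L: go left to V.
    V is a leaf — visit V.
  Visit L.
  At L: go right to W.
    At W: go left to K.
      At K: go left to B.
        B is a leaf — visit B.
      Visit K.
      At K: go right to E.
        At E: no left child.
        Visit E.
        At E: go right to M.
          M is a leaf — visit M.
    Visit W.
    At W: no right child.
Visit G.
At G: go right to A.
  At A: go left to T.
    T is a leaf — visit T.
  Visit A.
  At A: go right to D.
    At D: go left to Q.
      Q is a leaf — visit Q.
    Visit D.
    At D: go right to C.
      C is a leaf — visit C.
Full in-order sequence: V, L, B, K, E, M, W, G, T, A, Q, D, C.

A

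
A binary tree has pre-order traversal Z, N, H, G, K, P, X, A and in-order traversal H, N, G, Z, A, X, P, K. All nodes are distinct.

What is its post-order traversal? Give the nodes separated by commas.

The first element of pre-order is the root; it splits in-order into left and right subtrees.
Root Z: left subtree has 3 nodes {H, N, G}, right has 4 {A, X, P, K}.
  Root N: left subtree has 1 node {H}, right has 1 {G}.
  Root K: left subtree has 3 nodes {A, X, P}, right has 0 { }.
    Root P: left subtree has 2 nodes {A, X}, right has 0 { }.
      Root X: left subtree has 1 node {A}, right has 0 { }.

H, G, N, A, X, P, K, Z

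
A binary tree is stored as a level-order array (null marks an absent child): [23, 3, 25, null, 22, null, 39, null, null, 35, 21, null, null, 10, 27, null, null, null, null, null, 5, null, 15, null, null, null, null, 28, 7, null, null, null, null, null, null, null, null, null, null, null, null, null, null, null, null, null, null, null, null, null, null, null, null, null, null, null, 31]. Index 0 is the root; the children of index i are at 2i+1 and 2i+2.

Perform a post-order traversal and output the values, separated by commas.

5, 35, 15, 21, 22, 3, 31, 28, 7, 10, 27, 39, 25, 23

Post-order visits the left subtree, then the right subtree, then the node.
At 23: go left to 3.
  At 3: no left child.
  At 3: go right to 22.
    At 22: go left to 35.
      At 35: no left child.
      At 35: go right to 5.
        5 is a leaf — visit 5.
      Visit 35.
    At 22: go right to 21.
      At 21: no left child.
      At 21: go right to 15.
        15 is a leaf — visit 15.
      Visit 21.
    Visit 22.
  Visit 3.
At 23: go right to 25.
  At 25: no left child.
  At 25: go right to 39.
    At 39: go left to 10.
      At 10: go left to 28.
        At 28: no left child.
        At 28: go right to 31.
          31 is a leaf — visit 31.
        Visit 28.
      At 10: go right to 7.
        7 is a leaf — visit 7.
      Visit 10.
    At 39: go right to 27.
      27 is a leaf — visit 27.
    Visit 39.
  Visit 25.
Visit 23.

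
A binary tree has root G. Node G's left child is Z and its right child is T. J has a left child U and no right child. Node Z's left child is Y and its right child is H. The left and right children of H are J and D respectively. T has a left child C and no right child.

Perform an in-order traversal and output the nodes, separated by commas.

In-order visits the left subtree, then the node, then the right subtree.
At G: go left to Z.
  At Z: go left to Y.
    Y is a leaf — visit Y.
  Visit Z.
  At Z: go right to H.
    At H: go left to J.
      At J: go left to U.
        U is a leaf — visit U.
      Visit J.
      At J: no right child.
    Visit H.
    At H: go right to D.
      D is a leaf — visit D.
Visit G.
At G: go right to T.
  At T: go left to C.
    C is a leaf — visit C.
  Visit T.
  At T: no right child.

Y, Z, U, J, H, D, G, C, T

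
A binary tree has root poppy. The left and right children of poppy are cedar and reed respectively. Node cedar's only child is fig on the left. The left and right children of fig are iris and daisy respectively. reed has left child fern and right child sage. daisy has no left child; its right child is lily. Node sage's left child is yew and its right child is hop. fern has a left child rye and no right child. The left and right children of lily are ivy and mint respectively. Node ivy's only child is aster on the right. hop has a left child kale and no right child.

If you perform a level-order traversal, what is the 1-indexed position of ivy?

Level-order visits nodes level by level from the root, left to right within each level.
Level 0: poppy
Level 1: cedar, reed
Level 2: fig, fern, sage
Level 3: iris, daisy, rye, yew, hop
Level 4: lily, kale
Level 5: ivy, mint
Level 6: aster
Full level-order sequence: poppy, cedar, reed, fig, fern, sage, iris, daisy, rye, yew, hop, lily, kale, ivy, mint, aster.

14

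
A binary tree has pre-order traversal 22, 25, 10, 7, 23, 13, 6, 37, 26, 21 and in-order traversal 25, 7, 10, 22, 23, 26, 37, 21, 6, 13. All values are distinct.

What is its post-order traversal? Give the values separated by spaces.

7 10 25 26 21 37 6 13 23 22

The first element of pre-order is the root; it splits in-order into left and right subtrees.
Root 22: left subtree has 3 nodes {25, 7, 10}, right has 6 {23, 26, 37, 21, 6, 13}.
  Root 25: left subtree has 0 nodes { }, right has 2 {7, 10}.
    Root 10: left subtree has 1 node {7}, right has 0 { }.
  Root 23: left subtree has 0 nodes { }, right has 5 {26, 37, 21, 6, 13}.
    Root 13: left subtree has 4 nodes {26, 37, 21, 6}, right has 0 { }.
      Root 6: left subtree has 3 nodes {26, 37, 21}, right has 0 { }.
        Root 37: left subtree has 1 node {26}, right has 1 {21}.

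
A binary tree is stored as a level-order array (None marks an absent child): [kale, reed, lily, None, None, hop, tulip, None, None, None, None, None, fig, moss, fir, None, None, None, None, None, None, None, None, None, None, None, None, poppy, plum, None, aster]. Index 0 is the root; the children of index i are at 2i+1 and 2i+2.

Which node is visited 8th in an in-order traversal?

plum

In-order visits the left subtree, then the node, then the right subtree.
At kale: go left to reed.
  reed is a leaf — visit reed.
Visit kale.
At kale: go right to lily.
  At lily: go left to hop.
    At hop: no left child.
    Visit hop.
    At hop: go right to fig.
      fig is a leaf — visit fig.
  Visit lily.
  At lily: go right to tulip.
    At tulip: go left to moss.
      At moss: go left to poppy.
        poppy is a leaf — visit poppy.
      Visit moss.
      At moss: go right to plum.
        plum is a leaf — visit plum.
    Visit tulip.
    At tulip: go right to fir.
      At fir: no left child.
      Visit fir.
      At fir: go right to aster.
        aster is a leaf — visit aster.
Full in-order sequence: reed, kale, hop, fig, lily, poppy, moss, plum, tulip, fir, aster.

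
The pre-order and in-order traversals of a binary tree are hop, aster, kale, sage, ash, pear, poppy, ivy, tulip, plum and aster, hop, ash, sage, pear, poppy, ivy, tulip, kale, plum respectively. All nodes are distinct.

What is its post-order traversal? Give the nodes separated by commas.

aster, ash, tulip, ivy, poppy, pear, sage, plum, kale, hop

The first element of pre-order is the root; it splits in-order into left and right subtrees.
Root hop: left subtree has 1 node {aster}, right has 8 {ash, sage, pear, poppy, ivy, tulip, kale, plum}.
  Root kale: left subtree has 6 nodes {ash, sage, pear, poppy, ivy, tulip}, right has 1 {plum}.
    Root sage: left subtree has 1 node {ash}, right has 4 {pear, poppy, ivy, tulip}.
      Root pear: left subtree has 0 nodes { }, right has 3 {poppy, ivy, tulip}.
        Root poppy: left subtree has 0 nodes { }, right has 2 {ivy, tulip}.
          Root ivy: left subtree has 0 nodes { }, right has 1 {tulip}.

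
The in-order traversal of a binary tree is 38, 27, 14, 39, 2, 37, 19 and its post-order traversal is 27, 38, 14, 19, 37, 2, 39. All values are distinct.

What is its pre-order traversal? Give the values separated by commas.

The last element of post-order is the root; it splits in-order into left and right subtrees.
Root 39: left subtree has 3 nodes {38, 27, 14}, right has 3 {2, 37, 19}.
  Root 14: left subtree has 2 nodes {38, 27}, right has 0 { }.
    Root 38: left subtree has 0 nodes { }, right has 1 {27}.
  Root 2: left subtree has 0 nodes { }, right has 2 {37, 19}.
    Root 37: left subtree has 0 nodes { }, right has 1 {19}.

39, 14, 38, 27, 2, 37, 19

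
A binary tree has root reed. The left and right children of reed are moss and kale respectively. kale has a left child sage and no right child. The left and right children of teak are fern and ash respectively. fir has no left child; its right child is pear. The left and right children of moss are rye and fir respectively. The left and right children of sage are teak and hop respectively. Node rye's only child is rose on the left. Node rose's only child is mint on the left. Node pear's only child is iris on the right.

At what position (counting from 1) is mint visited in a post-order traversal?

1

Post-order visits the left subtree, then the right subtree, then the node.
At reed: go left to moss.
  At moss: go left to rye.
    At rye: go left to rose.
      At rose: go left to mint.
        mint is a leaf — visit mint.
      At rose: no right child.
      Visit rose.
    At rye: no right child.
    Visit rye.
  At moss: go right to fir.
    At fir: no left child.
    At fir: go right to pear.
      At pear: no left child.
      At pear: go right to iris.
        iris is a leaf — visit iris.
      Visit pear.
    Visit fir.
  Visit moss.
At reed: go right to kale.
  At kale: go left to sage.
    At sage: go left to teak.
      At teak: go left to fern.
        fern is a leaf — visit fern.
      At teak: go right to ash.
        ash is a leaf — visit ash.
      Visit teak.
    At sage: go right to hop.
      hop is a leaf — visit hop.
    Visit sage.
  At kale: no right child.
  Visit kale.
Visit reed.
Full post-order sequence: mint, rose, rye, iris, pear, fir, moss, fern, ash, teak, hop, sage, kale, reed.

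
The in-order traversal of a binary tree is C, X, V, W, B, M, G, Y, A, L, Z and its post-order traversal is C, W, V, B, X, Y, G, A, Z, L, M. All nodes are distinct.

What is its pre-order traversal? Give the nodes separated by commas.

The last element of post-order is the root; it splits in-order into left and right subtrees.
Root M: left subtree has 5 nodes {C, X, V, W, B}, right has 5 {G, Y, A, L, Z}.
  Root X: left subtree has 1 node {C}, right has 3 {V, W, B}.
    Root B: left subtree has 2 nodes {V, W}, right has 0 { }.
      Root V: left subtree has 0 nodes { }, right has 1 {W}.
  Root L: left subtree has 3 nodes {G, Y, A}, right has 1 {Z}.
    Root A: left subtree has 2 nodes {G, Y}, right has 0 { }.
      Root G: left subtree has 0 nodes { }, right has 1 {Y}.

M, X, C, B, V, W, L, A, G, Y, Z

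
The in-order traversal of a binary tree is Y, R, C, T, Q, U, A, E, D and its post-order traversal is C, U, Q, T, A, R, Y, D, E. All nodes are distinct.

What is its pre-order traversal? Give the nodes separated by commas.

E, Y, R, A, T, C, Q, U, D

The last element of post-order is the root; it splits in-order into left and right subtrees.
Root E: left subtree has 7 nodes {Y, R, C, T, Q, U, A}, right has 1 {D}.
  Root Y: left subtree has 0 nodes { }, right has 6 {R, C, T, Q, U, A}.
    Root R: left subtree has 0 nodes { }, right has 5 {C, T, Q, U, A}.
      Root A: left subtree has 4 nodes {C, T, Q, U}, right has 0 { }.
        Root T: left subtree has 1 node {C}, right has 2 {Q, U}.
          Root Q: left subtree has 0 nodes { }, right has 1 {U}.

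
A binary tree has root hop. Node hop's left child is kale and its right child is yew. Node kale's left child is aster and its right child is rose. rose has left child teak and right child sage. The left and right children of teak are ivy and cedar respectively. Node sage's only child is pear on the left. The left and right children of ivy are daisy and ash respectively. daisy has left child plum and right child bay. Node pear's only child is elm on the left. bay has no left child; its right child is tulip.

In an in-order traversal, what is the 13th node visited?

In-order visits the left subtree, then the node, then the right subtree.
At hop: go left to kale.
  At kale: go left to aster.
    aster is a leaf — visit aster.
  Visit kale.
  At kale: go right to rose.
    At rose: go left to teak.
      At teak: go left to ivy.
        At ivy: go left to daisy.
          At daisy: go left to plum.
            plum is a leaf — visit plum.
          Visit daisy.
          At daisy: go right to bay.
            At bay: no left child.
            Visit bay.
            At bay: go right to tulip.
              tulip is a leaf — visit tulip.
        Visit ivy.
        At ivy: go right to ash.
          ash is a leaf — visit ash.
      Visit teak.
      At teak: go right to cedar.
        cedar is a leaf — visit cedar.
    Visit rose.
    At rose: go right to sage.
      At sage: go left to pear.
        At pear: go left to elm.
          elm is a leaf — visit elm.
        Visit pear.
        At pear: no right child.
      Visit sage.
      At sage: no right child.
Visit hop.
At hop: go right to yew.
  yew is a leaf — visit yew.
Full in-order sequence: aster, kale, plum, daisy, bay, tulip, ivy, ash, teak, cedar, rose, elm, pear, sage, hop, yew.

pear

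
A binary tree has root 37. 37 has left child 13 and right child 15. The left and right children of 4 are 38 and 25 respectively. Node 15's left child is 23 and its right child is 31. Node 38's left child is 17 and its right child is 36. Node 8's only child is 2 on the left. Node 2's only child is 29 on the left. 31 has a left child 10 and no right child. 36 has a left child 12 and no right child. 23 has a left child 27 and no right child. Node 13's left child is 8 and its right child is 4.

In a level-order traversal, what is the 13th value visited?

Level-order visits nodes level by level from the root, left to right within each level.
Level 0: 37
Level 1: 13, 15
Level 2: 8, 4, 23, 31
Level 3: 2, 38, 25, 27, 10
Level 4: 29, 17, 36
Level 5: 12
Full level-order sequence: 37, 13, 15, 8, 4, 23, 31, 2, 38, 25, 27, 10, 29, 17, 36, 12.

29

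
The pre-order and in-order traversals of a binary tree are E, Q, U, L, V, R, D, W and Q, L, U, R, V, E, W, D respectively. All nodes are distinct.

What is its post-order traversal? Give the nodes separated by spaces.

L R V U Q W D E

The first element of pre-order is the root; it splits in-order into left and right subtrees.
Root E: left subtree has 5 nodes {Q, L, U, R, V}, right has 2 {W, D}.
  Root Q: left subtree has 0 nodes { }, right has 4 {L, U, R, V}.
    Root U: left subtree has 1 node {L}, right has 2 {R, V}.
      Root V: left subtree has 1 node {R}, right has 0 { }.
  Root D: left subtree has 1 node {W}, right has 0 { }.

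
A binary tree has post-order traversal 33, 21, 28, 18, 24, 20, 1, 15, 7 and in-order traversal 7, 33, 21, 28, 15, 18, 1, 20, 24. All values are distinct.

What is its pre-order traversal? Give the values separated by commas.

7, 15, 28, 21, 33, 1, 18, 20, 24

The last element of post-order is the root; it splits in-order into left and right subtrees.
Root 7: left subtree has 0 nodes { }, right has 8 {33, 21, 28, 15, 18, 1, 20, 24}.
  Root 15: left subtree has 3 nodes {33, 21, 28}, right has 4 {18, 1, 20, 24}.
    Root 28: left subtree has 2 nodes {33, 21}, right has 0 { }.
      Root 21: left subtree has 1 node {33}, right has 0 { }.
    Root 1: left subtree has 1 node {18}, right has 2 {20, 24}.
      Root 20: left subtree has 0 nodes { }, right has 1 {24}.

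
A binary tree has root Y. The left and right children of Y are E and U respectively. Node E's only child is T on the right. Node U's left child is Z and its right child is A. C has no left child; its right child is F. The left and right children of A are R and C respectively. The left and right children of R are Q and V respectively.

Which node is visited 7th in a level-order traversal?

Level-order visits nodes level by level from the root, left to right within each level.
Level 0: Y
Level 1: E, U
Level 2: T, Z, A
Level 3: R, C
Level 4: Q, V, F
Full level-order sequence: Y, E, U, T, Z, A, R, C, Q, V, F.

R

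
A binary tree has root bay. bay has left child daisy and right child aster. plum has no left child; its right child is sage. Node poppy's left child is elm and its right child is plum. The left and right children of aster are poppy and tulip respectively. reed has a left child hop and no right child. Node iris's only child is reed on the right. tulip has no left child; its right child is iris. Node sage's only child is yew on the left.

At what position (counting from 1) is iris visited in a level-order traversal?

8

Level-order visits nodes level by level from the root, left to right within each level.
Level 0: bay
Level 1: daisy, aster
Level 2: poppy, tulip
Level 3: elm, plum, iris
Level 4: sage, reed
Level 5: yew, hop
Full level-order sequence: bay, daisy, aster, poppy, tulip, elm, plum, iris, sage, reed, yew, hop.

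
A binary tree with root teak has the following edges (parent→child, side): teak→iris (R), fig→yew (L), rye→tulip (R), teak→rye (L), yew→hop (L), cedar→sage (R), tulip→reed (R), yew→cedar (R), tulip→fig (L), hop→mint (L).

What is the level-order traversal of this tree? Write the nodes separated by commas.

Level-order visits nodes level by level from the root, left to right within each level.
Level 0: teak
Level 1: rye, iris
Level 2: tulip
Level 3: fig, reed
Level 4: yew
Level 5: hop, cedar
Level 6: mint, sage

teak, rye, iris, tulip, fig, reed, yew, hop, cedar, mint, sage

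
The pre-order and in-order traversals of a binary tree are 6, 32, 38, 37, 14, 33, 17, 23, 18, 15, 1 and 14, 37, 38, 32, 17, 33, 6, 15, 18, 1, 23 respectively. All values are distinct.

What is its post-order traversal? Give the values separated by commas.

The first element of pre-order is the root; it splits in-order into left and right subtrees.
Root 6: left subtree has 6 nodes {14, 37, 38, 32, 17, 33}, right has 4 {15, 18, 1, 23}.
  Root 32: left subtree has 3 nodes {14, 37, 38}, right has 2 {17, 33}.
    Root 38: left subtree has 2 nodes {14, 37}, right has 0 { }.
      Root 37: left subtree has 1 node {14}, right has 0 { }.
    Root 33: left subtree has 1 node {17}, right has 0 { }.
  Root 23: left subtree has 3 nodes {15, 18, 1}, right has 0 { }.
    Root 18: left subtree has 1 node {15}, right has 1 {1}.

14, 37, 38, 17, 33, 32, 15, 1, 18, 23, 6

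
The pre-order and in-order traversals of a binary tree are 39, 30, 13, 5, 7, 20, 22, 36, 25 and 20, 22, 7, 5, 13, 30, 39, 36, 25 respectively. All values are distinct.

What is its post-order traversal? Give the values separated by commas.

22, 20, 7, 5, 13, 30, 25, 36, 39

The first element of pre-order is the root; it splits in-order into left and right subtrees.
Root 39: left subtree has 6 nodes {20, 22, 7, 5, 13, 30}, right has 2 {36, 25}.
  Root 30: left subtree has 5 nodes {20, 22, 7, 5, 13}, right has 0 { }.
    Root 13: left subtree has 4 nodes {20, 22, 7, 5}, right has 0 { }.
      Root 5: left subtree has 3 nodes {20, 22, 7}, right has 0 { }.
        Root 7: left subtree has 2 nodes {20, 22}, right has 0 { }.
          Root 20: left subtree has 0 nodes { }, right has 1 {22}.
  Root 36: left subtree has 0 nodes { }, right has 1 {25}.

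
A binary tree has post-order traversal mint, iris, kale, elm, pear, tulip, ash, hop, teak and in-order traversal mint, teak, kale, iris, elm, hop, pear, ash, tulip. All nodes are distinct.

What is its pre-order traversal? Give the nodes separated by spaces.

teak mint hop elm kale iris ash pear tulip

The last element of post-order is the root; it splits in-order into left and right subtrees.
Root teak: left subtree has 1 node {mint}, right has 7 {kale, iris, elm, hop, pear, ash, tulip}.
  Root hop: left subtree has 3 nodes {kale, iris, elm}, right has 3 {pear, ash, tulip}.
    Root elm: left subtree has 2 nodes {kale, iris}, right has 0 { }.
      Root kale: left subtree has 0 nodes { }, right has 1 {iris}.
    Root ash: left subtree has 1 node {pear}, right has 1 {tulip}.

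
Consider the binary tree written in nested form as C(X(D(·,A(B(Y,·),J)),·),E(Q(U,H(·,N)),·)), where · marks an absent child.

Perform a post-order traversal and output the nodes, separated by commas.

Post-order visits the left subtree, then the right subtree, then the node.
At C: go left to X.
  At X: go left to D.
    At D: no left child.
    At D: go right to A.
      At A: go left to B.
        At B: go left to Y.
          Y is a leaf — visit Y.
        At B: no right child.
        Visit B.
      At A: go right to J.
        J is a leaf — visit J.
      Visit A.
    Visit D.
  At X: no right child.
  Visit X.
At C: go right to E.
  At E: go left to Q.
    At Q: go left to U.
      U is a leaf — visit U.
    At Q: go right to H.
      At H: no left child.
      At H: go right to N.
        N is a leaf — visit N.
      Visit H.
    Visit Q.
  At E: no right child.
  Visit E.
Visit C.

Y, B, J, A, D, X, U, N, H, Q, E, C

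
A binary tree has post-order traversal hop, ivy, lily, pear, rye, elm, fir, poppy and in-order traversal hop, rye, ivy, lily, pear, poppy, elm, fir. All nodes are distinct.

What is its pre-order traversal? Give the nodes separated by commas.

The last element of post-order is the root; it splits in-order into left and right subtrees.
Root poppy: left subtree has 5 nodes {hop, rye, ivy, lily, pear}, right has 2 {elm, fir}.
  Root rye: left subtree has 1 node {hop}, right has 3 {ivy, lily, pear}.
    Root pear: left subtree has 2 nodes {ivy, lily}, right has 0 { }.
      Root lily: left subtree has 1 node {ivy}, right has 0 { }.
  Root fir: left subtree has 1 node {elm}, right has 0 { }.

poppy, rye, hop, pear, lily, ivy, fir, elm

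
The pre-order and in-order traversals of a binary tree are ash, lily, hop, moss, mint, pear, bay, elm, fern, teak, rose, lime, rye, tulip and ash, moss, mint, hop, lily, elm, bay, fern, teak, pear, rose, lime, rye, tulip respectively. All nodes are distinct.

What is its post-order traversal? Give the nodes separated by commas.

mint, moss, hop, elm, teak, fern, bay, tulip, rye, lime, rose, pear, lily, ash

The first element of pre-order is the root; it splits in-order into left and right subtrees.
Root ash: left subtree has 0 nodes { }, right has 13 {moss, mint, hop, lily, elm, bay, fern, teak, pear, rose, lime, rye, tulip}.
  Root lily: left subtree has 3 nodes {moss, mint, hop}, right has 9 {elm, bay, fern, teak, pear, rose, lime, rye, tulip}.
    Root hop: left subtree has 2 nodes {moss, mint}, right has 0 { }.
      Root moss: left subtree has 0 nodes { }, right has 1 {mint}.
    Root pear: left subtree has 4 nodes {elm, bay, fern, teak}, right has 4 {rose, lime, rye, tulip}.
      Root bay: left subtree has 1 node {elm}, right has 2 {fern, teak}.
        Root fern: left subtree has 0 nodes { }, right has 1 {teak}.
      Root rose: left subtree has 0 nodes { }, right has 3 {lime, rye, tulip}.
        Root lime: left subtree has 0 nodes { }, right has 2 {rye, tulip}.
          Root rye: left subtree has 0 nodes { }, right has 1 {tulip}.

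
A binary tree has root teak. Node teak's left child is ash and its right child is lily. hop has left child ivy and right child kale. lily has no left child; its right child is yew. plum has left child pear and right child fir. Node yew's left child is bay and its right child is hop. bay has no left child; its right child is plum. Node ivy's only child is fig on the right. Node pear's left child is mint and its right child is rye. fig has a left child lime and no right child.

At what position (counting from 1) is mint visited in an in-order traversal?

5

In-order visits the left subtree, then the node, then the right subtree.
At teak: go left to ash.
  ash is a leaf — visit ash.
Visit teak.
At teak: go right to lily.
  At lily: no left child.
  Visit lily.
  At lily: go right to yew.
    At yew: go left to bay.
      At bay: no left child.
      Visit bay.
      At bay: go right to plum.
        At plum: go left to pear.
          At pear: go left to mint.
            mint is a leaf — visit mint.
          Visit pear.
          At pear: go right to rye.
            rye is a leaf — visit rye.
        Visit plum.
        At plum: go right to fir.
          fir is a leaf — visit fir.
    Visit yew.
    At yew: go right to hop.
      At hop: go left to ivy.
        At ivy: no left child.
        Visit ivy.
        At ivy: go right to fig.
          At fig: go left to lime.
            lime is a leaf — visit lime.
          Visit fig.
          At fig: no right child.
      Visit hop.
      At hop: go right to kale.
        kale is a leaf — visit kale.
Full in-order sequence: ash, teak, lily, bay, mint, pear, rye, plum, fir, yew, ivy, lime, fig, hop, kale.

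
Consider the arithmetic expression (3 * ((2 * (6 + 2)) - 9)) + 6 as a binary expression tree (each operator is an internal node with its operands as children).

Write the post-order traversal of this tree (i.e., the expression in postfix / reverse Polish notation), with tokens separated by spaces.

Post-order on an expression tree gives postfix notation: for each operator, emit left operand, right operand, then the operator.

3 2 6 2 + * 9 - * 6 +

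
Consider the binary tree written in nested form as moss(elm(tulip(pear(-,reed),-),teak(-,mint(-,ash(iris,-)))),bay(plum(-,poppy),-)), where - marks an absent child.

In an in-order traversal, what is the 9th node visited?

In-order visits the left subtree, then the node, then the right subtree.
At moss: go left to elm.
  At elm: go left to tulip.
    At tulip: go left to pear.
      At pear: no left child.
      Visit pear.
      At pear: go right to reed.
        reed is a leaf — visit reed.
    Visit tulip.
    At tulip: no right child.
  Visit elm.
  At elm: go right to teak.
    At teak: no left child.
    Visit teak.
    At teak: go right to mint.
      At mint: no left child.
      Visit mint.
      At mint: go right to ash.
        At ash: go left to iris.
          iris is a leaf — visit iris.
        Visit ash.
        At ash: no right child.
Visit moss.
At moss: go right to bay.
  At bay: go left to plum.
    At plum: no left child.
    Visit plum.
    At plum: go right to poppy.
      poppy is a leaf — visit poppy.
  Visit bay.
  At bay: no right child.
Full in-order sequence: pear, reed, tulip, elm, teak, mint, iris, ash, moss, plum, poppy, bay.

moss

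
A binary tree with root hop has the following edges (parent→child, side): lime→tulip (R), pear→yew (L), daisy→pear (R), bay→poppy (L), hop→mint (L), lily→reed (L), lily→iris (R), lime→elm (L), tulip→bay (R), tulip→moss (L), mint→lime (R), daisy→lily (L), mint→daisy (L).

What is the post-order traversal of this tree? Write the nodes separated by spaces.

Post-order visits the left subtree, then the right subtree, then the node.
At hop: go left to mint.
  At mint: go left to daisy.
    At daisy: go left to lily.
      At lily: go left to reed.
        reed is a leaf — visit reed.
      At lily: go right to iris.
        iris is a leaf — visit iris.
      Visit lily.
    At daisy: go right to pear.
      At pear: go left to yew.
        yew is a leaf — visit yew.
      At pear: no right child.
      Visit pear.
    Visit daisy.
  At mint: go right to lime.
    At lime: go left to elm.
      elm is a leaf — visit elm.
    At lime: go right to tulip.
      At tulip: go left to moss.
        moss is a leaf — visit moss.
      At tulip: go right to bay.
        At bay: go left to poppy.
          poppy is a leaf — visit poppy.
        At bay: no right child.
        Visit bay.
      Visit tulip.
    Visit lime.
  Visit mint.
At hop: no right child.
Visit hop.

reed iris lily yew pear daisy elm moss poppy bay tulip lime mint hop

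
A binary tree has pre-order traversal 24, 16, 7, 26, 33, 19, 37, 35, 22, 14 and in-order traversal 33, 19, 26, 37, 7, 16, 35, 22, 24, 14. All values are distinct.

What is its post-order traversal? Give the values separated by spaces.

The first element of pre-order is the root; it splits in-order into left and right subtrees.
Root 24: left subtree has 8 nodes {33, 19, 26, 37, 7, 16, 35, 22}, right has 1 {14}.
  Root 16: left subtree has 5 nodes {33, 19, 26, 37, 7}, right has 2 {35, 22}.
    Root 7: left subtree has 4 nodes {33, 19, 26, 37}, right has 0 { }.
      Root 26: left subtree has 2 nodes {33, 19}, right has 1 {37}.
        Root 33: left subtree has 0 nodes { }, right has 1 {19}.
    Root 35: left subtree has 0 nodes { }, right has 1 {22}.

19 33 37 26 7 22 35 16 14 24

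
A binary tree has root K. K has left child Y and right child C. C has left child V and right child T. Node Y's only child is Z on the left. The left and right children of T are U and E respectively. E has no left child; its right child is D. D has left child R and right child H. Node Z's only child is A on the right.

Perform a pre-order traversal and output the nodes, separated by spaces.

Pre-order visits the node, then its left subtree, then its right subtree.
Visit K.
At K: go left to Y.
  Visit Y.
  At Y: go left to Z.
    Visit Z.
    At Z: no left child.
    At Z: go right to A.
      A is a leaf — visit A.
  At Y: no right child.
At K: go right to C.
  Visit C.
  At C: go left to V.
    V is a leaf — visit V.
  At C: go right to T.
    Visit T.
    At T: go left to U.
      U is a leaf — visit U.
    At T: go right to E.
      Visit E.
      At E: no left child.
      At E: go right to D.
        Visit D.
        At D: go left to R.
          R is a leaf — visit R.
        At D: go right to H.
          H is a leaf — visit H.

K Y Z A C V T U E D R H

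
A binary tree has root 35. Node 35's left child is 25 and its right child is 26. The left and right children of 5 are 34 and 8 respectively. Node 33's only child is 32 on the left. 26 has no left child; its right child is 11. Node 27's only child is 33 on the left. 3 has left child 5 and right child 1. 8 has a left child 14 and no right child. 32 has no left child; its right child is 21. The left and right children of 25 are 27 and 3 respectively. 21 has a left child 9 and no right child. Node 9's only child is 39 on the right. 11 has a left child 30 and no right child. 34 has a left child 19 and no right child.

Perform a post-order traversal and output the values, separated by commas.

Post-order visits the left subtree, then the right subtree, then the node.
At 35: go left to 25.
  At 25: go left to 27.
    At 27: go left to 33.
      At 33: go left to 32.
        At 32: no left child.
        At 32: go right to 21.
          At 21: go left to 9.
            At 9: no left child.
            At 9: go right to 39.
              39 is a leaf — visit 39.
            Visit 9.
          At 21: no right child.
          Visit 21.
        Visit 32.
      At 33: no right child.
      Visit 33.
    At 27: no right child.
    Visit 27.
  At 25: go right to 3.
    At 3: go left to 5.
      At 5: go left to 34.
        At 34: go left to 19.
          19 is a leaf — visit 19.
        At 34: no right child.
        Visit 34.
      At 5: go right to 8.
        At 8: go left to 14.
          14 is a leaf — visit 14.
        At 8: no right child.
        Visit 8.
      Visit 5.
    At 3: go right to 1.
      1 is a leaf — visit 1.
    Visit 3.
  Visit 25.
At 35: go right to 26.
  At 26: no left child.
  At 26: go right to 11.
    At 11: go left to 30.
      30 is a leaf — visit 30.
    At 11: no right child.
    Visit 11.
  Visit 26.
Visit 35.

39, 9, 21, 32, 33, 27, 19, 34, 14, 8, 5, 1, 3, 25, 30, 11, 26, 35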